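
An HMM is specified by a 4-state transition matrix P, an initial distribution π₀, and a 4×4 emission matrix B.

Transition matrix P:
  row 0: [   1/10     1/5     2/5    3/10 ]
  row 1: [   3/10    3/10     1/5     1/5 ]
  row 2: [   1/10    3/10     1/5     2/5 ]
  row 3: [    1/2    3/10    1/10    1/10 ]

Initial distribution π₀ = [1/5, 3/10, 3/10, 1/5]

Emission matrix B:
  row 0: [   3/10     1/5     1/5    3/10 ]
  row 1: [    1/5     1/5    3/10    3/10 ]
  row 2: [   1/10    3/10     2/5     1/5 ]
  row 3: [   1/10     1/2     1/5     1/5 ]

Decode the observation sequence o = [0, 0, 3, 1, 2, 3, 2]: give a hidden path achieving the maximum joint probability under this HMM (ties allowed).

t=0: δ = [6.000e-02, 6.000e-02, 3.000e-02, 2.000e-02]  (obs o_0=0)
t=1: δ = [5.400e-03, 3.600e-03, 2.400e-03, 1.800e-03]  ψ = [1, 1, 0, 0]  (obs o_1=0)
t=2: δ = [3.240e-04, 3.240e-04, 4.320e-04, 3.240e-04]  ψ = [1, 0, 0, 0]  (obs o_2=3)
t=3: δ = [3.240e-05, 2.592e-05, 3.888e-05, 8.640e-05]  ψ = [3, 2, 0, 2]  (obs o_3=1)
t=4: δ = [8.640e-06, 7.776e-06, 5.184e-06, 3.110e-06]  ψ = [3, 3, 0, 2]  (obs o_4=2)
t=5: δ = [6.998e-07, 6.998e-07, 6.912e-07, 5.184e-07]  ψ = [1, 1, 0, 0]  (obs o_5=3)
t=6: δ = [5.184e-08, 6.299e-08, 1.120e-07, 5.530e-08]  ψ = [3, 1, 0, 2]  (obs o_6=2)
backtrack: best end state = 2; path = [1, 0, 2, 3, 1, 0, 2]

path = [1, 0, 2, 3, 1, 0, 2]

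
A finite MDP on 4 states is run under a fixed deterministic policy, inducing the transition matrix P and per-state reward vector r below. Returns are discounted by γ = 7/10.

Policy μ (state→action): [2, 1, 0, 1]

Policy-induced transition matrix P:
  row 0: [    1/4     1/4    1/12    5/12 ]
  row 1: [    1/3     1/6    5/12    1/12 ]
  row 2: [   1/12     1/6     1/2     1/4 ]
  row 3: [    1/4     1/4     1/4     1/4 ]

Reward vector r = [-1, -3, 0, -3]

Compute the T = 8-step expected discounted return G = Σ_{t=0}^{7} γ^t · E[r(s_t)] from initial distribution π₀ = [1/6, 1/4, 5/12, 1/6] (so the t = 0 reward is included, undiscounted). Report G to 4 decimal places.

t=0: π = [0.1667, 0.2500, 0.4167, 0.1667], E[r] = -1.4167, γ^t·E[r] = -1.416667, running G = -1.416667
t=1: π = [0.2014, 0.1944, 0.3681, 0.2361], E[r] = -1.4931, γ^t·E[r] = -1.045139, running G = -2.461806
t=2: π = [0.2049, 0.2031, 0.3409, 0.2512], E[r] = -1.5677, γ^t·E[r] = -0.768177, running G = -3.229983
t=3: π = [0.2101, 0.2047, 0.3349, 0.2503], E[r] = -1.5750, γ^t·E[r] = -0.540222, running G = -3.770204
t=4: π = [0.2112, 0.2050, 0.3328, 0.2509], E[r] = -1.5791, γ^t·E[r] = -0.379133, running G = -4.149337
t=5: π = [0.2116, 0.2052, 0.3322, 0.2510], E[r] = -1.5803, γ^t·E[r] = -0.265593, running G = -4.414930
t=6: π = [0.2117, 0.2052, 0.3320, 0.2511], E[r] = -1.5806, γ^t·E[r] = -0.185958, running G = -4.600888
t=7: π = [0.2118, 0.2052, 0.3319, 0.2511], E[r] = -1.5807, γ^t·E[r] = -0.130180, running G = -4.731068

G = -4.7311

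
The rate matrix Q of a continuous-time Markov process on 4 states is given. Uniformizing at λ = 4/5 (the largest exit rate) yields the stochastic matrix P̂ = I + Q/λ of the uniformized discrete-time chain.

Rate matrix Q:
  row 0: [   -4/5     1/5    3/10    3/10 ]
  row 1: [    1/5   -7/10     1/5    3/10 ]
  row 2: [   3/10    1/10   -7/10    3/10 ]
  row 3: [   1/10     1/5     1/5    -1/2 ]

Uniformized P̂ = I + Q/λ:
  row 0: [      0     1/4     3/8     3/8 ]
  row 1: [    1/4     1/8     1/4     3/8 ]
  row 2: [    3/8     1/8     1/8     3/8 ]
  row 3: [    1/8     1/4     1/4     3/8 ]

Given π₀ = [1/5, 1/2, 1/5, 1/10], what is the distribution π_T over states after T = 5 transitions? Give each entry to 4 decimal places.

π = [0.1870, 0.1952, 0.2429, 0.3750]

t=0: π = [0.2000, 0.5000, 0.2000, 0.1000]
t=1: π = [0.2125, 0.1625, 0.2500, 0.3750]
t=2: π = [0.1813, 0.1984, 0.2453, 0.3750]
t=3: π = [0.1885, 0.1945, 0.2420, 0.3750]
t=4: π = [0.1863, 0.1954, 0.2433, 0.3750]
t=5: π = [0.1870, 0.1952, 0.2429, 0.3750]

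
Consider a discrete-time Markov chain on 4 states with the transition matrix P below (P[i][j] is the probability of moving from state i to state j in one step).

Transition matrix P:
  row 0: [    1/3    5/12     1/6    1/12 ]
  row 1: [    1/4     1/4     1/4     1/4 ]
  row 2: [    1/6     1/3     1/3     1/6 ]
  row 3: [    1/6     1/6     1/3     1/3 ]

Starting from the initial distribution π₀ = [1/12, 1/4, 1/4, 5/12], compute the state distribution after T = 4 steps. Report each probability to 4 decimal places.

t=0: π = [0.0833, 0.2500, 0.2500, 0.4167]
t=1: π = [0.2014, 0.2500, 0.2986, 0.2500]
t=2: π = [0.2211, 0.2876, 0.2789, 0.2124]
t=3: π = [0.2275, 0.2924, 0.2725, 0.2076]
t=4: π = [0.2289, 0.2933, 0.2711, 0.2067]

π = [0.2289, 0.2933, 0.2711, 0.2067]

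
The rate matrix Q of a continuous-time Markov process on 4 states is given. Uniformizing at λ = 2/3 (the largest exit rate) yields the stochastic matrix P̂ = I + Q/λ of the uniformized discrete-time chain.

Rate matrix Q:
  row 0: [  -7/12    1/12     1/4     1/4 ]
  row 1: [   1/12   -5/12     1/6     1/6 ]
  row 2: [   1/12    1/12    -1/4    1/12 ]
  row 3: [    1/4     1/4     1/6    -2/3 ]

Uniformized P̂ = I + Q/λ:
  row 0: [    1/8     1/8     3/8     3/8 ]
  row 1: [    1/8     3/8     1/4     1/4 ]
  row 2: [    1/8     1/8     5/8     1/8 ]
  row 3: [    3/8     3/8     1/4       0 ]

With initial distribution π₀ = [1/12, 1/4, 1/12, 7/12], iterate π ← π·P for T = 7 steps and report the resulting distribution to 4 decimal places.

π = [0.1686, 0.2247, 0.4334, 0.1733]

t=0: π = [0.0833, 0.2500, 0.0833, 0.5833]
t=1: π = [0.2708, 0.3333, 0.2917, 0.1042]
t=2: π = [0.1510, 0.2344, 0.3932, 0.2214]
t=3: π = [0.1803, 0.2389, 0.4163, 0.1644]
t=4: π = [0.1661, 0.2258, 0.4287, 0.1794]
t=5: π = [0.1699, 0.2263, 0.4315, 0.1723]
t=6: π = [0.1681, 0.2247, 0.4330, 0.1742]
t=7: π = [0.1686, 0.2247, 0.4334, 0.1733]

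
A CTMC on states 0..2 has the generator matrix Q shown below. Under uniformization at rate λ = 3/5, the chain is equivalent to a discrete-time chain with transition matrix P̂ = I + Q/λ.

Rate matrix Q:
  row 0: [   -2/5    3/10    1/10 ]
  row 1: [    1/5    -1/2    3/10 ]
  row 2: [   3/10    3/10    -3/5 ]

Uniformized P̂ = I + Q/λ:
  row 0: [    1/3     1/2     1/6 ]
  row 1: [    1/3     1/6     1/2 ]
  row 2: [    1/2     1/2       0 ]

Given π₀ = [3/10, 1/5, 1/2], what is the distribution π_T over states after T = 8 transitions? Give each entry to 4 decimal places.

π = [0.3750, 0.3750, 0.2501]

t=0: π = [0.3000, 0.2000, 0.5000]
t=1: π = [0.4167, 0.4333, 0.1500]
t=2: π = [0.3583, 0.3556, 0.2861]
t=3: π = [0.3810, 0.3815, 0.2375]
t=4: π = [0.3729, 0.3728, 0.2542]
t=5: π = [0.3757, 0.3757, 0.2486]
t=6: π = [0.3748, 0.3748, 0.2505]
t=7: π = [0.3751, 0.3751, 0.2498]
t=8: π = [0.3750, 0.3750, 0.2501]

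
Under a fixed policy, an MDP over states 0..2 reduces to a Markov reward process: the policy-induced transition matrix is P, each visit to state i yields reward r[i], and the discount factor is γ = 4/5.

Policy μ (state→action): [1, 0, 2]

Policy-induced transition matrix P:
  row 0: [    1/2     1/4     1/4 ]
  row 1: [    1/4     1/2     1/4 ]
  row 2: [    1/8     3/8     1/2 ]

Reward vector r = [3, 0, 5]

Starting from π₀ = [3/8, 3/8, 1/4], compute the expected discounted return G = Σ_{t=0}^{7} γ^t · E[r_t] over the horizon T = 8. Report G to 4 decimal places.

G = 10.2857

t=0: π = [0.3750, 0.3750, 0.2500], E[r] = 2.3750, γ^t·E[r] = 2.375000, running G = 2.375000
t=1: π = [0.3125, 0.3750, 0.3125], E[r] = 2.5000, γ^t·E[r] = 2.000000, running G = 4.375000
t=2: π = [0.2891, 0.3828, 0.3281], E[r] = 2.5078, γ^t·E[r] = 1.605000, running G = 5.980000
t=3: π = [0.2813, 0.3867, 0.3320], E[r] = 2.5039, γ^t·E[r] = 1.282000, running G = 7.262000
t=4: π = [0.2788, 0.3882, 0.3330], E[r] = 2.5015, γ^t·E[r] = 1.024600, running G = 8.286600
t=5: π = [0.2781, 0.3887, 0.3333], E[r] = 2.5005, γ^t·E[r] = 0.819360, running G = 9.105960
t=6: π = [0.2779, 0.3888, 0.3333], E[r] = 2.5002, γ^t·E[r] = 0.655400, running G = 9.761360
t=7: π = [0.2778, 0.3889, 0.3333], E[r] = 2.5000, γ^t·E[r] = 0.524298, running G = 10.285658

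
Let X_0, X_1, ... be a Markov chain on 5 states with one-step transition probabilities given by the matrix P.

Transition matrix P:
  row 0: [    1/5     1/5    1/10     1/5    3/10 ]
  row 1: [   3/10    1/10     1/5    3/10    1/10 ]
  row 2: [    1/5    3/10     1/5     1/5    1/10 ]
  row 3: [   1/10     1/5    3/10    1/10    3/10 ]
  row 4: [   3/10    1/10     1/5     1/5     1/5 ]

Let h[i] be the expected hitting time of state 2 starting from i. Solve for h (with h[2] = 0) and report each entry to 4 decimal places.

First-step conditioning: h[2] = 0; for i ≠ 2, h[i] = 1 + Σ_k P[i][k]·h[k].
  h[0] = 1 + 1/5·h[0] + 1/5·h[1] + 1/5·h[3] + 3/10·h[4]
  h[1] = 1 + 3/10·h[0] + 1/10·h[1] + 3/10·h[3] + 1/10·h[4]
  h[3] = 1 + 1/10·h[0] + 1/5·h[1] + 1/10·h[3] + 3/10·h[4]
  h[4] = 1 + 3/10·h[0] + 1/10·h[1] + 1/5·h[3] + 1/5·h[4]
Solving the 4×4 linear system over states ≠ 2 gives exactly h = [13090/2351, 11880/2351, 0, 10710/2351, 12010/2351] (h[2] = 0 is the target).

h = [5.5678, 5.0532, 0.0000, 4.5555, 5.1085]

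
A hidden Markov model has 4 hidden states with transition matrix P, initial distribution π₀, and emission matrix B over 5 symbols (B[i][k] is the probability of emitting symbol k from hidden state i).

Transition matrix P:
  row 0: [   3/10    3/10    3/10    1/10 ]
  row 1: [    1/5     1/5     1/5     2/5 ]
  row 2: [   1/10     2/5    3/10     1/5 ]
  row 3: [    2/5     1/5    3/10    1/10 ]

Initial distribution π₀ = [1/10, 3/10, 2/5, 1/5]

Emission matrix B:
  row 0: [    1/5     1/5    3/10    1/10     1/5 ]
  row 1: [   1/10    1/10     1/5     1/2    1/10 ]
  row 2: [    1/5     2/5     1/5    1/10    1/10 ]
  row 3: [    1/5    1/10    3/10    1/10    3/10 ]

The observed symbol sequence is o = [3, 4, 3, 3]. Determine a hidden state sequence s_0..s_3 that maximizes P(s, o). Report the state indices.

path = [1, 3, 1, 1]

t=0: δ = [1.000e-02, 1.500e-01, 4.000e-02, 2.000e-02]  (obs o_0=3)
t=1: δ = [6.000e-03, 3.000e-03, 3.000e-03, 1.800e-02]  ψ = [1, 1, 1, 1]  (obs o_1=4)
t=2: δ = [7.200e-04, 1.800e-03, 5.400e-04, 1.800e-04]  ψ = [3, 3, 3, 3]  (obs o_2=3)
t=3: δ = [3.600e-05, 1.800e-04, 3.600e-05, 7.200e-05]  ψ = [1, 1, 1, 1]  (obs o_3=3)
backtrack: best end state = 1; path = [1, 3, 1, 1]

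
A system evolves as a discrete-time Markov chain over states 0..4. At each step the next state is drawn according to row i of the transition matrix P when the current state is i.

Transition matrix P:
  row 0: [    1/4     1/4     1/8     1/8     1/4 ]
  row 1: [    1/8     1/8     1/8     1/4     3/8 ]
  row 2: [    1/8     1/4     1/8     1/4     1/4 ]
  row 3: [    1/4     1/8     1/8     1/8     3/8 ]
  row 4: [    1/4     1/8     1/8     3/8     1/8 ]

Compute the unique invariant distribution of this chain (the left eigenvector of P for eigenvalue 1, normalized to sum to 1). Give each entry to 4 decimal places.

Balance equations π_j = Σ_i π_i·P[i][j]:
  π_0 = 1/4·π_0 + 1/8·π_1 + 1/8·π_2 + 1/4·π_3 + 1/4·π_4
  π_1 = 1/4·π_0 + 1/8·π_1 + 1/4·π_2 + 1/8·π_3 + 1/8·π_4
  π_2 = 1/8·π_0 + 1/8·π_1 + 1/8·π_2 + 1/8·π_3 + 1/8·π_4
  π_3 = 1/8·π_0 + 1/4·π_1 + 1/4·π_2 + 1/8·π_3 + 3/8·π_4
  normalize: π_0 + π_1 + π_2 + π_3 + π_4 = 1
Solving the linear system gives exactly π = [111/520, 87/520, 1/8, 593/2600, 173/650].

π = [0.2135, 0.1673, 0.1250, 0.2281, 0.2662]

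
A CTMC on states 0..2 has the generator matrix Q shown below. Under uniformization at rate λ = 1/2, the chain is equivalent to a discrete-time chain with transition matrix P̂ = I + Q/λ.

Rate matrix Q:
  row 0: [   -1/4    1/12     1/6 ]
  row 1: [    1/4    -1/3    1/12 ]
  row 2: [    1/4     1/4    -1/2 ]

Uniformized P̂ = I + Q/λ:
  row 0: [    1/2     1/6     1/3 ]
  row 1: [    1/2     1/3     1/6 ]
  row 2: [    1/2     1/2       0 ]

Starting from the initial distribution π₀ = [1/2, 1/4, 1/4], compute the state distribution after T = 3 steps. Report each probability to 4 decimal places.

π = [0.5000, 0.2859, 0.2141]

t=0: π = [0.5000, 0.2500, 0.2500]
t=1: π = [0.5000, 0.2917, 0.2083]
t=2: π = [0.5000, 0.2847, 0.2153]
t=3: π = [0.5000, 0.2859, 0.2141]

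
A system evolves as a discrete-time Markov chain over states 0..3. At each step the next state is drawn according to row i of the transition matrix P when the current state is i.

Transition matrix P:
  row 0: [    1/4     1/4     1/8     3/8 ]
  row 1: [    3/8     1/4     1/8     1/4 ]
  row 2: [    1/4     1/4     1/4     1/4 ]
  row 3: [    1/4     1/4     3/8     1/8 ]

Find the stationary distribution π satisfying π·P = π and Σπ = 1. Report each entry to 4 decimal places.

Balance equations π_j = Σ_i π_i·P[i][j]:
  π_0 = 1/4·π_0 + 3/8·π_1 + 1/4·π_2 + 1/4·π_3
  π_1 = 1/4·π_0 + 1/4·π_1 + 1/4·π_2 + 1/4·π_3
  π_2 = 1/8·π_0 + 1/8·π_1 + 1/4·π_2 + 3/8·π_3
  normalize: π_0 + π_1 + π_2 + π_3 = 1
Solving the linear system gives exactly π = [9/32, 1/4, 31/144, 73/288].

π = [0.2813, 0.2500, 0.2153, 0.2535]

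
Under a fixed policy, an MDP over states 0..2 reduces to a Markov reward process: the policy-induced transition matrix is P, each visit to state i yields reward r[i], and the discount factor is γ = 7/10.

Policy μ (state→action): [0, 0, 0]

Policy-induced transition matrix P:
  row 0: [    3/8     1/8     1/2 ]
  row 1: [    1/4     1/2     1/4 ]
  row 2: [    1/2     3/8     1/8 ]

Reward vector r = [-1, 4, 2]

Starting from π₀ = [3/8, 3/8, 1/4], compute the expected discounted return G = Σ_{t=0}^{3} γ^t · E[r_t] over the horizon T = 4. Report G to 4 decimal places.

G = 4.0056

t=0: π = [0.3750, 0.3750, 0.2500], E[r] = 1.6250, γ^t·E[r] = 1.625000, running G = 1.625000
t=1: π = [0.3594, 0.3281, 0.3125], E[r] = 1.5781, γ^t·E[r] = 1.104688, running G = 2.729688
t=2: π = [0.3730, 0.3262, 0.3008], E[r] = 1.5332, γ^t·E[r] = 0.751270, running G = 3.480957
t=3: π = [0.3718, 0.3225, 0.3057], E[r] = 1.5295, γ^t·E[r] = 0.524633, running G = 4.005590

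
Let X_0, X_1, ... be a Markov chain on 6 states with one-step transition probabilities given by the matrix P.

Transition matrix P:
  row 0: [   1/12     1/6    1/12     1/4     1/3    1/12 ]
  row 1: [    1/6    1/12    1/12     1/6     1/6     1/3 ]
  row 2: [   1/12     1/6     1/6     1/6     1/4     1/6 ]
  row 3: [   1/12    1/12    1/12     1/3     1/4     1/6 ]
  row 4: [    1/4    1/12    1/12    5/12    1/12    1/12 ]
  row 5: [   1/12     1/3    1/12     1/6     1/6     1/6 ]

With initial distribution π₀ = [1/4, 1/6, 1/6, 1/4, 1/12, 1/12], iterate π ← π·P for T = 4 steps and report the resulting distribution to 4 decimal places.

π = [0.1291, 0.1423, 0.0909, 0.2736, 0.2013, 0.1628]

t=0: π = [0.2500, 0.1667, 0.1667, 0.2500, 0.0833, 0.0833]
t=1: π = [0.1111, 0.1389, 0.0972, 0.2500, 0.2361, 0.1667]
t=2: π = [0.1343, 0.1424, 0.0914, 0.2766, 0.1944, 0.1609]
t=3: π = [0.1276, 0.1424, 0.0910, 0.2726, 0.2035, 0.1630]
t=4: π = [0.1291, 0.1423, 0.0909, 0.2736, 0.2013, 0.1628]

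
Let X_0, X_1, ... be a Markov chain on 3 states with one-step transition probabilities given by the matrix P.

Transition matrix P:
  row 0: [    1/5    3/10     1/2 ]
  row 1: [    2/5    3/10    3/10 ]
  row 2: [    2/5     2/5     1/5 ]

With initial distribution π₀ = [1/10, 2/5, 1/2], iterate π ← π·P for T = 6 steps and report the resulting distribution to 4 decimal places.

t=0: π = [0.1000, 0.4000, 0.5000]
t=1: π = [0.3800, 0.3500, 0.2700]
t=2: π = [0.3240, 0.3270, 0.3490]
t=3: π = [0.3352, 0.3349, 0.3299]
t=4: π = [0.3330, 0.3330, 0.3341]
t=5: π = [0.3334, 0.3334, 0.3332]
t=6: π = [0.3333, 0.3333, 0.3334]

π = [0.3333, 0.3333, 0.3334]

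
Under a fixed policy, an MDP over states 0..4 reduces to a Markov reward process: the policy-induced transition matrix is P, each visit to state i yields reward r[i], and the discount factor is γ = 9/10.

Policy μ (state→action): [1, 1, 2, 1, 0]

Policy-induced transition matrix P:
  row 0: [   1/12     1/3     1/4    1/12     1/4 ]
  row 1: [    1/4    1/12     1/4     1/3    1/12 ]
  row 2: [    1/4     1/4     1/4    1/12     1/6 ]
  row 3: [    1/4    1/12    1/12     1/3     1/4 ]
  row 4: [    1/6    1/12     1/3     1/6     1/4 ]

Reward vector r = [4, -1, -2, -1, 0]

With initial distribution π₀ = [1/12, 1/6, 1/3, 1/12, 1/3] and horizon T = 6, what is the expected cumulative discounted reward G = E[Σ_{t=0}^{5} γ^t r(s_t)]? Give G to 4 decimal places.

t=0: π = [0.0833, 0.1667, 0.3333, 0.0833, 0.3333], E[r] = -0.5833, γ^t·E[r] = -0.583333, running G = -0.583333
t=1: π = [0.2083, 0.1597, 0.2639, 0.1736, 0.1944], E[r] = -0.0278, γ^t·E[r] = -0.025000, running G = -0.608333
t=2: π = [0.1991, 0.1794, 0.2373, 0.1829, 0.2014], E[r] = -0.0405, γ^t·E[r] = -0.032813, running G = -0.641146
t=3: π = [0.2000, 0.1726, 0.2363, 0.1907, 0.2003], E[r] = -0.0358, γ^t·E[r] = -0.026086, running G = -0.667232
t=4: π = [0.2000, 0.1727, 0.2349, 0.1909, 0.2015], E[r] = -0.0335, γ^t·E[r] = -0.022011, running G = -0.689243
t=5: π = [0.1999, 0.1725, 0.2350, 0.1910, 0.2016], E[r] = -0.0340, γ^t·E[r] = -0.020053, running G = -0.709296

G = -0.7093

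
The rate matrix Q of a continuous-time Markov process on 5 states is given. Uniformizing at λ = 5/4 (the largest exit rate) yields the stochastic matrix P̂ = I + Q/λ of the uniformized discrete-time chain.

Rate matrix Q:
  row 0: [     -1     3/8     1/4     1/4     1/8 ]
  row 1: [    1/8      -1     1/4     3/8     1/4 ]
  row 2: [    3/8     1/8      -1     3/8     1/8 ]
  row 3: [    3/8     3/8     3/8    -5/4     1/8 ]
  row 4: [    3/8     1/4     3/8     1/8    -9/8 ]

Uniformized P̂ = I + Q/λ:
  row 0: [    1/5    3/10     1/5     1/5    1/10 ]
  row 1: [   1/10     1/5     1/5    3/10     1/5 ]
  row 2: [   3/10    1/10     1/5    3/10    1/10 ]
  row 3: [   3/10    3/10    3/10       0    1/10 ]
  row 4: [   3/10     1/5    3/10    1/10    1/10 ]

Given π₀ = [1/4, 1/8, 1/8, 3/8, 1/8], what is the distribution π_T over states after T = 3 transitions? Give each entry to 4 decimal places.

t=0: π = [0.2500, 0.1250, 0.1250, 0.3750, 0.1250]
t=1: π = [0.2500, 0.2500, 0.2500, 0.1375, 0.1125]
t=2: π = [0.2250, 0.2138, 0.2250, 0.2113, 0.1250]
t=3: π = [0.2348, 0.2211, 0.2336, 0.1891, 0.1214]

π = [0.2348, 0.2211, 0.2336, 0.1891, 0.1214]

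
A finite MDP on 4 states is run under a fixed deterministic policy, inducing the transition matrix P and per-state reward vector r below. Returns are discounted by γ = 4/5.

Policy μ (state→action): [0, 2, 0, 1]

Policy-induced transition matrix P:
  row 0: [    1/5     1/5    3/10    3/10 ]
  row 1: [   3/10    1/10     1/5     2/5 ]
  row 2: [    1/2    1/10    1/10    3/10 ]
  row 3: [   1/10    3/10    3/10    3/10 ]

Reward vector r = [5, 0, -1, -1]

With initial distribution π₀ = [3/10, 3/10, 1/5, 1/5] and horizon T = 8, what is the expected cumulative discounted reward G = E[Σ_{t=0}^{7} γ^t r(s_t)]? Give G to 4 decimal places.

t=0: π = [0.3000, 0.3000, 0.2000, 0.2000], E[r] = 1.1000, γ^t·E[r] = 1.100000, running G = 1.100000
t=1: π = [0.2700, 0.1700, 0.2300, 0.3300], E[r] = 0.7900, γ^t·E[r] = 0.632000, running G = 1.732000
t=2: π = [0.2530, 0.1930, 0.2370, 0.3170], E[r] = 0.7110, γ^t·E[r] = 0.455040, running G = 2.187040
t=3: π = [0.2587, 0.1887, 0.2333, 0.3193], E[r] = 0.7409, γ^t·E[r] = 0.379341, running G = 2.566381
t=4: π = [0.2569, 0.1897, 0.2345, 0.3189], E[r] = 0.7313, γ^t·E[r] = 0.299545, running G = 2.865925
t=5: π = [0.2574, 0.1895, 0.2341, 0.3190], E[r] = 0.7340, γ^t·E[r] = 0.240527, running G = 3.106452
t=6: π = [0.2573, 0.1895, 0.2342, 0.3189], E[r] = 0.7333, γ^t·E[r] = 0.192223, running G = 3.298675
t=7: π = [0.2573, 0.1895, 0.2342, 0.3190], E[r] = 0.7335, γ^t·E[r] = 0.153822, running G = 3.452497

G = 3.4525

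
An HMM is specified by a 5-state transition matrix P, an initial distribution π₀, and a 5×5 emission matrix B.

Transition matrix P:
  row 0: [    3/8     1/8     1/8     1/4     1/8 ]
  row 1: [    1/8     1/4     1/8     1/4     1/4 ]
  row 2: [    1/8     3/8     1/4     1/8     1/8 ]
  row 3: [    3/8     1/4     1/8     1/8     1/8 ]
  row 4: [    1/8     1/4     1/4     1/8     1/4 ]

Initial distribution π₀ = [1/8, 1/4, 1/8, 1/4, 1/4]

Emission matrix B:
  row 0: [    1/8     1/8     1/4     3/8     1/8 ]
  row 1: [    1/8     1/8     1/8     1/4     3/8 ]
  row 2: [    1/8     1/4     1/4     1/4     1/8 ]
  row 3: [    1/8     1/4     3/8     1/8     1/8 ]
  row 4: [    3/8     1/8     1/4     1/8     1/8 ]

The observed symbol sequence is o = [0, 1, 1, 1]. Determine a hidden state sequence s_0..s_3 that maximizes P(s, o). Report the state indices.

path = [4, 2, 2, 2]

t=0: δ = [1.562e-02, 3.125e-02, 1.562e-02, 3.125e-02, 9.375e-02]  (obs o_0=0)
t=1: δ = [1.465e-03, 2.930e-03, 5.859e-03, 2.930e-03, 2.930e-03]  ψ = [3, 4, 4, 4, 4]  (obs o_1=1)
t=2: δ = [1.373e-04, 2.747e-04, 3.662e-04, 1.831e-04, 9.155e-05]  ψ = [3, 2, 2, 1, 1]  (obs o_2=1)
t=3: δ = [8.583e-06, 1.717e-05, 2.289e-05, 1.717e-05, 8.583e-06]  ψ = [3, 2, 2, 1, 1]  (obs o_3=1)
backtrack: best end state = 2; path = [4, 2, 2, 2]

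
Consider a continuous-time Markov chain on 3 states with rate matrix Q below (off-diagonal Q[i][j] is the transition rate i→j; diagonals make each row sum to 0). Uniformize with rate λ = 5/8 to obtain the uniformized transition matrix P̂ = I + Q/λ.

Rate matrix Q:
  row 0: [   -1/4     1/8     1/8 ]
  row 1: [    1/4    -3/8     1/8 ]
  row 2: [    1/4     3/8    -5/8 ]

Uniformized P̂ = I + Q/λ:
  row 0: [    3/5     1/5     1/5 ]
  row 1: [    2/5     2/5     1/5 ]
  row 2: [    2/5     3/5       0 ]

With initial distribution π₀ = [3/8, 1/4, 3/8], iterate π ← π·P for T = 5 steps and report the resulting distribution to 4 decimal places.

t=0: π = [0.3750, 0.2500, 0.3750]
t=1: π = [0.4750, 0.4000, 0.1250]
t=2: π = [0.4950, 0.3300, 0.1750]
t=3: π = [0.4990, 0.3360, 0.1650]
t=4: π = [0.4998, 0.3332, 0.1670]
t=5: π = [0.5000, 0.3334, 0.1666]

π = [0.5000, 0.3334, 0.1666]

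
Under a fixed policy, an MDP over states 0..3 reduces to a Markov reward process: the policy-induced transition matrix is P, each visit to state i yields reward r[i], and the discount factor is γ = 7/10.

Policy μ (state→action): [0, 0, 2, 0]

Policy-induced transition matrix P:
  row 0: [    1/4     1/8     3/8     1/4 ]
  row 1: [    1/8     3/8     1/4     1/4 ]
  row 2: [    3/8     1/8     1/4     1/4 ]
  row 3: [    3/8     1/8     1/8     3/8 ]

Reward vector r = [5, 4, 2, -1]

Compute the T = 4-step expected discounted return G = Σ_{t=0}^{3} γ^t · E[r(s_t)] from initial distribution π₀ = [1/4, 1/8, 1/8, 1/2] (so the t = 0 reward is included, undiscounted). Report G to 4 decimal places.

t=0: π = [0.2500, 0.1250, 0.1250, 0.5000], E[r] = 1.5000, γ^t·E[r] = 1.500000, running G = 1.500000
t=1: π = [0.3125, 0.1563, 0.2188, 0.3125], E[r] = 2.3125, γ^t·E[r] = 1.618750, running G = 3.118750
t=2: π = [0.2969, 0.1641, 0.2500, 0.2891], E[r] = 2.3516, γ^t·E[r] = 1.152266, running G = 4.271016
t=3: π = [0.2969, 0.1660, 0.2510, 0.2861], E[r] = 2.3643, γ^t·E[r] = 0.810940, running G = 5.081956

G = 5.0820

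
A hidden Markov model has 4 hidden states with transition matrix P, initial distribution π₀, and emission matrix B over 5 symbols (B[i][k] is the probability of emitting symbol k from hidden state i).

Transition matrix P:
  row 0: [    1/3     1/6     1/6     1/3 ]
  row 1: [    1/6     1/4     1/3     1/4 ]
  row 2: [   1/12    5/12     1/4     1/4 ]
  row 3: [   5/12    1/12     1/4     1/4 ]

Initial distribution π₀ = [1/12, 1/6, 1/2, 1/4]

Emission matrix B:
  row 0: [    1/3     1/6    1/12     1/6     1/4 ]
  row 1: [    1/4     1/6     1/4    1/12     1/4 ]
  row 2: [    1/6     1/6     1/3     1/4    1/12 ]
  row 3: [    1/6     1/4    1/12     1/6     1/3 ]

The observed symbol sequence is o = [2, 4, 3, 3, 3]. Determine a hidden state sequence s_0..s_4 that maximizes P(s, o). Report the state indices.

path = [2, 1, 2, 2, 2]

t=0: δ = [6.944e-03, 4.167e-02, 1.667e-01, 2.083e-02]  (obs o_0=2)
t=1: δ = [3.472e-03, 1.736e-02, 3.472e-03, 1.389e-02]  ψ = [2, 2, 2, 2]  (obs o_1=4)
t=2: δ = [9.645e-04, 3.617e-04, 1.447e-03, 7.234e-04]  ψ = [3, 1, 1, 1]  (obs o_2=3)
t=3: δ = [5.358e-05, 5.023e-05, 9.042e-05, 6.028e-05]  ψ = [0, 2, 2, 2]  (obs o_3=3)
t=4: δ = [4.186e-06, 3.140e-06, 5.651e-06, 3.768e-06]  ψ = [3, 2, 2, 2]  (obs o_4=3)
backtrack: best end state = 2; path = [2, 1, 2, 2, 2]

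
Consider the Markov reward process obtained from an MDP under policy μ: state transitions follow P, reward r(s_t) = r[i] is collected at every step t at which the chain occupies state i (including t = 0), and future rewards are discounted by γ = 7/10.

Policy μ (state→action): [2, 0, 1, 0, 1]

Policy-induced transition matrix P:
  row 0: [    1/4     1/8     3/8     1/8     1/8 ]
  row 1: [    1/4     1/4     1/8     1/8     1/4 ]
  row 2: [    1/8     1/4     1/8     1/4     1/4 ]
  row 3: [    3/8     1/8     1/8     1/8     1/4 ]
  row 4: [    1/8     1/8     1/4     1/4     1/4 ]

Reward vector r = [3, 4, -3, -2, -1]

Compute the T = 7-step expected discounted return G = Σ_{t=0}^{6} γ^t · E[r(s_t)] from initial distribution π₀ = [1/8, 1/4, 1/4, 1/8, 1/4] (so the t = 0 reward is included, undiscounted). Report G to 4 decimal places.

G = 0.4549

t=0: π = [0.1250, 0.2500, 0.2500, 0.1250, 0.2500], E[r] = 0.1250, γ^t·E[r] = 0.125000, running G = 0.125000
t=1: π = [0.2031, 0.1875, 0.1875, 0.1875, 0.2344], E[r] = 0.1875, γ^t·E[r] = 0.131250, running G = 0.256250
t=2: π = [0.2207, 0.1719, 0.2051, 0.1777, 0.2246], E[r] = 0.1543, γ^t·E[r] = 0.075605, running G = 0.331855
t=3: π = [0.2185, 0.1721, 0.2083, 0.1787, 0.2224], E[r] = 0.1394, γ^t·E[r] = 0.047816, running G = 0.379671
t=4: π = [0.2185, 0.1725, 0.2074, 0.1788, 0.2227], E[r] = 0.1431, γ^t·E[r] = 0.034350, running G = 0.414021
t=5: π = [0.2186, 0.1725, 0.2075, 0.1788, 0.2227], E[r] = 0.1432, γ^t·E[r] = 0.024060, running G = 0.438081
t=6: π = [0.2186, 0.1725, 0.2075, 0.1788, 0.2227], E[r] = 0.1430, γ^t·E[r] = 0.016829, running G = 0.454911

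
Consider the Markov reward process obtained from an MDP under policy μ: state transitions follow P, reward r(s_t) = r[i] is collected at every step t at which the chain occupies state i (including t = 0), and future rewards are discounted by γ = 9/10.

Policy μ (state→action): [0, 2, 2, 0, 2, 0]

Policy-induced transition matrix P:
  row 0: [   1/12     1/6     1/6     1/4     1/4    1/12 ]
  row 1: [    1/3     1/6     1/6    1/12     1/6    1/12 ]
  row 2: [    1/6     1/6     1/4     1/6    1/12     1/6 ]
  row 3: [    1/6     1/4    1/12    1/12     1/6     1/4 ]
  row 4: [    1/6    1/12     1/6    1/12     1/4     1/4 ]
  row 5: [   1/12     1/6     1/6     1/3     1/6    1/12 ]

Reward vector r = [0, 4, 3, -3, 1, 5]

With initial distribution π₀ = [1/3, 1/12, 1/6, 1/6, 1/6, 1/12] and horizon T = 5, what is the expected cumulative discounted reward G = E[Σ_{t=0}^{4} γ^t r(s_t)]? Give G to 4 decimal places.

G = 5.9469

t=0: π = [0.3333, 0.0833, 0.1667, 0.1667, 0.1667, 0.0833], E[r] = 0.9167, γ^t·E[r] = 0.916667, running G = 0.916667
t=1: π = [0.1458, 0.1667, 0.1667, 0.1736, 0.1944, 0.1528], E[r] = 1.6042, γ^t·E[r] = 1.443750, running G = 2.360417
t=2: π = [0.1696, 0.1649, 0.1661, 0.1597, 0.1811, 0.1586], E[r] = 1.6528, γ^t·E[r] = 1.338750, running G = 3.699167
t=3: π = [0.1668, 0.1649, 0.1672, 0.1651, 0.1821, 0.1540], E[r] = 1.6179, γ^t·E[r] = 1.179422, running G = 4.878589
t=4: π = [0.1674, 0.1653, 0.1668, 0.1636, 0.1818, 0.1551], E[r] = 1.6283, γ^t·E[r] = 1.068298, running G = 5.946887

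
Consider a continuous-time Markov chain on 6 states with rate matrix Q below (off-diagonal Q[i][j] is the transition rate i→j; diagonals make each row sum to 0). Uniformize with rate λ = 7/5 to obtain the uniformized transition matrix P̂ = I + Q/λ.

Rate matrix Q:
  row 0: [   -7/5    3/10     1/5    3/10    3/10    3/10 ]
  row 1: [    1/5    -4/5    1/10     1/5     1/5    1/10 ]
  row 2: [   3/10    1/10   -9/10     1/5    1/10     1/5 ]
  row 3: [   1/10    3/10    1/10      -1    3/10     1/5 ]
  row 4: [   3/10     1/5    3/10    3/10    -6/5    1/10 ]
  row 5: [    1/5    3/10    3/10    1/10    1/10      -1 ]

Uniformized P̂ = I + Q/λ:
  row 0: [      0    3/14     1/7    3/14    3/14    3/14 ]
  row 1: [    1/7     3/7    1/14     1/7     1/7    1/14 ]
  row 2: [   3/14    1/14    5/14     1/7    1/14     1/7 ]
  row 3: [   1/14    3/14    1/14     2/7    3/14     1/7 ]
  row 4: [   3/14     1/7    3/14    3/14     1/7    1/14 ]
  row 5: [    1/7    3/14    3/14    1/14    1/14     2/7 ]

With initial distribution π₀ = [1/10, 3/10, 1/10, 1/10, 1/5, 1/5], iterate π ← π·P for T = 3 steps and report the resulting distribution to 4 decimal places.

π = [0.1336, 0.2303, 0.1702, 0.1772, 0.1424, 0.1462]

t=0: π = [0.1000, 0.3000, 0.1000, 0.1000, 0.2000, 0.2000]
t=1: π = [0.1429, 0.2500, 0.1643, 0.1643, 0.1357, 0.1429]
t=2: π = [0.1321, 0.2347, 0.1684, 0.1760, 0.1429, 0.1459]
t=3: π = [0.1336, 0.2303, 0.1702, 0.1772, 0.1424, 0.1462]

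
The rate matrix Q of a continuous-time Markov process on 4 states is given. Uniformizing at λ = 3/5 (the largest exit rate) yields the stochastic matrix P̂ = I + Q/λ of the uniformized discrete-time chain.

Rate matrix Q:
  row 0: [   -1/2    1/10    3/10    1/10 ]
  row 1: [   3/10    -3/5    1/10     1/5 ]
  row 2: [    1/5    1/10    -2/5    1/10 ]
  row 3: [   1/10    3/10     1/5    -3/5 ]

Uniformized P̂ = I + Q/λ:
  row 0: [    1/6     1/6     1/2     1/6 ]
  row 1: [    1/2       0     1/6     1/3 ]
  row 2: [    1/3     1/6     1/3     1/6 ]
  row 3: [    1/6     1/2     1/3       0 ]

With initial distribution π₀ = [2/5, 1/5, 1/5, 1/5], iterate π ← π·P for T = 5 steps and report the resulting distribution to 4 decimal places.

π = [0.2885, 0.1917, 0.3497, 0.1701]

t=0: π = [0.4000, 0.2000, 0.2000, 0.2000]
t=1: π = [0.2667, 0.2000, 0.3667, 0.1667]
t=2: π = [0.2944, 0.1889, 0.3444, 0.1722]
t=3: π = [0.2870, 0.1926, 0.3509, 0.1694]
t=4: π = [0.2894, 0.1910, 0.3491, 0.1705]
t=5: π = [0.2885, 0.1917, 0.3497, 0.1701]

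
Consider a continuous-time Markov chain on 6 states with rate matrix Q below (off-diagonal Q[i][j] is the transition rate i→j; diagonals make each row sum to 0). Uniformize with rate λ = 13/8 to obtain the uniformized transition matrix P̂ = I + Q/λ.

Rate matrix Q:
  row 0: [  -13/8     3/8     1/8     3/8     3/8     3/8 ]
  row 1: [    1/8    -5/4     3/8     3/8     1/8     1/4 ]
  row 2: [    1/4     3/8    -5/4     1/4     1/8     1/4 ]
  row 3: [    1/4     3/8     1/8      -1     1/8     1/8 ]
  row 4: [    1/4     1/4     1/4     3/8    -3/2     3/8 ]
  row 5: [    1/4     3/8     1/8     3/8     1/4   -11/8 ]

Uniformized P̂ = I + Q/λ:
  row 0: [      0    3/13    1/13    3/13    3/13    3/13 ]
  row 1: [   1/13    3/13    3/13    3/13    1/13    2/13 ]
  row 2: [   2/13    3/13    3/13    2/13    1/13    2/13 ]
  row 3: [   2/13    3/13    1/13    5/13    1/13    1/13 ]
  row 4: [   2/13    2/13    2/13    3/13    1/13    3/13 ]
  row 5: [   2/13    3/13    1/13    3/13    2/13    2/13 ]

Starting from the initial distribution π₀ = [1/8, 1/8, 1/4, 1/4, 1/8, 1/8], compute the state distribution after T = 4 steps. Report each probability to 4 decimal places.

π = [0.1185, 0.2226, 0.1411, 0.2598, 0.1068, 0.1512]

t=0: π = [0.1250, 0.1250, 0.2500, 0.2500, 0.1250, 0.1250]
t=1: π = [0.1250, 0.2212, 0.1442, 0.2500, 0.1058, 0.1538]
t=2: π = [0.1176, 0.2226, 0.1413, 0.2581, 0.1080, 0.1524]
t=3: π = [0.1186, 0.2225, 0.1412, 0.2596, 0.1067, 0.1513]
t=4: π = [0.1185, 0.2226, 0.1411, 0.2598, 0.1068, 0.1512]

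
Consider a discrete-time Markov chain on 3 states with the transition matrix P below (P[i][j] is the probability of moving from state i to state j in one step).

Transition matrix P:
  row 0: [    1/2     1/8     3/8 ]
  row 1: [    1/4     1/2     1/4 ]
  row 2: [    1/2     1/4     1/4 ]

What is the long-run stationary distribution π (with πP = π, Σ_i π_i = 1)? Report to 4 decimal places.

Balance equations π_j = Σ_i π_i·P[i][j]:
  π_0 = 1/2·π_0 + 1/4·π_1 + 1/2·π_2
  π_1 = 1/8·π_0 + 1/2·π_1 + 1/4·π_2
  normalize: π_0 + π_1 + π_2 = 1
Solving the linear system gives exactly π = [10/23, 6/23, 7/23].

π = [0.4348, 0.2609, 0.3043]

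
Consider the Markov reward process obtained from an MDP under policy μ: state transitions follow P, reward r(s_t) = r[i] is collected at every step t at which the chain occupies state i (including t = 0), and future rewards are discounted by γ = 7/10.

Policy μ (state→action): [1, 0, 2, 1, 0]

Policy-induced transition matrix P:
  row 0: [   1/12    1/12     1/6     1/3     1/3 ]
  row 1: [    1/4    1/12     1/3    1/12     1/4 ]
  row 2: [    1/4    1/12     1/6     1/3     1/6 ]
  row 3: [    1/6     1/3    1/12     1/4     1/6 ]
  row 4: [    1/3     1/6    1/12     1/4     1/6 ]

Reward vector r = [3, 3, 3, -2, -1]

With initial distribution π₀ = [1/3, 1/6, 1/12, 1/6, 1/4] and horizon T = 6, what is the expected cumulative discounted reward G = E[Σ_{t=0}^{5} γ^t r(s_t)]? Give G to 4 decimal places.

G = 2.7884

t=0: π = [0.3333, 0.1667, 0.0833, 0.1667, 0.2500], E[r] = 1.1667, γ^t·E[r] = 1.166667, running G = 1.166667
t=1: π = [0.2014, 0.1458, 0.1597, 0.2569, 0.2361], E[r] = 0.7708, γ^t·E[r] = 0.539583, running G = 1.706250
t=2: π = [0.2147, 0.1672, 0.1499, 0.2558, 0.2124], E[r] = 0.8715, γ^t·E[r] = 0.427049, running G = 2.133299
t=3: π = [0.2106, 0.1650, 0.1555, 0.2525, 0.2164], E[r] = 0.8719, γ^t·E[r] = 0.299066, running G = 2.432365
t=4: π = [0.2119, 0.1645, 0.1551, 0.2530, 0.2155], E[r] = 0.8729, γ^t·E[r] = 0.209576, running G = 2.641941
t=5: π = [0.2116, 0.1645, 0.1550, 0.2532, 0.2157], E[r] = 0.8714, γ^t·E[r] = 0.146458, running G = 2.788399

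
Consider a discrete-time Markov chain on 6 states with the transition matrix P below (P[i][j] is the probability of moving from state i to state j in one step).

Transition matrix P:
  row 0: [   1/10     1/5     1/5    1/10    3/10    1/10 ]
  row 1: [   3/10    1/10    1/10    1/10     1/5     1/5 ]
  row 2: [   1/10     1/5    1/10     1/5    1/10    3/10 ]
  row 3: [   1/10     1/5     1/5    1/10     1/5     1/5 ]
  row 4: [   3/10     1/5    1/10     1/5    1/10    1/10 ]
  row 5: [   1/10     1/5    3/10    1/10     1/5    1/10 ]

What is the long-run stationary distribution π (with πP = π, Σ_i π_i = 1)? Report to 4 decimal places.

Balance equations π_j = Σ_i π_i·P[i][j]:
  π_0 = 1/10·π_0 + 3/10·π_1 + 1/10·π_2 + 1/10·π_3 + 3/10·π_4 + 1/10·π_5
  π_1 = 1/5·π_0 + 1/10·π_1 + 1/5·π_2 + 1/5·π_3 + 1/5·π_4 + 1/5·π_5
  π_2 = 1/5·π_0 + 1/10·π_1 + 1/10·π_2 + 1/5·π_3 + 1/10·π_4 + 3/10·π_5
  π_3 = 1/10·π_0 + 1/10·π_1 + 1/5·π_2 + 1/10·π_3 + 1/5·π_4 + 1/10·π_5
  π_4 = 3/10·π_0 + 1/5·π_1 + 1/10·π_2 + 1/5·π_3 + 1/10·π_4 + 1/5·π_5
  normalize: π_0 + π_1 + π_2 + π_3 + π_4 + π_5 = 1
Solving the linear system gives exactly π = [1744/10087, 2/11, 3301/20174, 194/1441, 335/1834, 1658/10087].

π = [0.1729, 0.1818, 0.1636, 0.1346, 0.1827, 0.1644]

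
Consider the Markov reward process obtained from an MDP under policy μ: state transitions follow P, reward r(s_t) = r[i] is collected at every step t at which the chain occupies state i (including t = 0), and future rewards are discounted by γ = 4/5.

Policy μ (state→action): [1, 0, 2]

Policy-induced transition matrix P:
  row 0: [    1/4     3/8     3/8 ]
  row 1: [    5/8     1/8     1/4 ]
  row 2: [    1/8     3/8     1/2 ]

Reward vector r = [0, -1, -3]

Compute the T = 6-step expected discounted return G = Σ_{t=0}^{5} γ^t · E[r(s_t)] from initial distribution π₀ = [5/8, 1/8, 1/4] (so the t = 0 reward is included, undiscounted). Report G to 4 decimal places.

t=0: π = [0.6250, 0.1250, 0.2500], E[r] = -0.8750, γ^t·E[r] = -0.875000, running G = -0.875000
t=1: π = [0.2656, 0.3438, 0.3906], E[r] = -1.5156, γ^t·E[r] = -1.212500, running G = -2.087500
t=2: π = [0.3301, 0.2891, 0.3809], E[r] = -1.4316, γ^t·E[r] = -0.916250, running G = -3.003750
t=3: π = [0.3108, 0.3027, 0.3865], E[r] = -1.4622, γ^t·E[r] = -0.748625, running G = -3.752375
t=4: π = [0.3152, 0.2993, 0.3855], E[r] = -1.4557, γ^t·E[r] = -0.596263, running G = -4.348638
t=5: π = [0.3141, 0.3002, 0.3858], E[r] = -1.4575, γ^t·E[r] = -0.477586, running G = -4.826224

G = -4.8262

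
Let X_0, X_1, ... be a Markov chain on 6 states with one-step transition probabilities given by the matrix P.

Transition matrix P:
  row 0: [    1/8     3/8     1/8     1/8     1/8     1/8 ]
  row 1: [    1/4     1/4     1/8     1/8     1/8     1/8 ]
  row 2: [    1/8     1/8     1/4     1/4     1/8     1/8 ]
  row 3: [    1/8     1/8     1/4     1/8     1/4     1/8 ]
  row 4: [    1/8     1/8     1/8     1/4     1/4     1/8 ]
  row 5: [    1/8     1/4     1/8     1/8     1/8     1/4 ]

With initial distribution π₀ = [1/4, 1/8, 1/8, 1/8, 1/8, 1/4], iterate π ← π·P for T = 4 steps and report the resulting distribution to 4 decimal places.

t=0: π = [0.2500, 0.1250, 0.1250, 0.1250, 0.1250, 0.2500]
t=1: π = [0.1406, 0.2344, 0.1563, 0.1563, 0.1563, 0.1563]
t=2: π = [0.1543, 0.2090, 0.1641, 0.1641, 0.1641, 0.1445]
t=3: π = [0.1511, 0.2078, 0.1660, 0.1660, 0.1660, 0.1431]
t=4: π = [0.1510, 0.2066, 0.1665, 0.1665, 0.1665, 0.1429]

π = [0.1510, 0.2066, 0.1665, 0.1665, 0.1665, 0.1429]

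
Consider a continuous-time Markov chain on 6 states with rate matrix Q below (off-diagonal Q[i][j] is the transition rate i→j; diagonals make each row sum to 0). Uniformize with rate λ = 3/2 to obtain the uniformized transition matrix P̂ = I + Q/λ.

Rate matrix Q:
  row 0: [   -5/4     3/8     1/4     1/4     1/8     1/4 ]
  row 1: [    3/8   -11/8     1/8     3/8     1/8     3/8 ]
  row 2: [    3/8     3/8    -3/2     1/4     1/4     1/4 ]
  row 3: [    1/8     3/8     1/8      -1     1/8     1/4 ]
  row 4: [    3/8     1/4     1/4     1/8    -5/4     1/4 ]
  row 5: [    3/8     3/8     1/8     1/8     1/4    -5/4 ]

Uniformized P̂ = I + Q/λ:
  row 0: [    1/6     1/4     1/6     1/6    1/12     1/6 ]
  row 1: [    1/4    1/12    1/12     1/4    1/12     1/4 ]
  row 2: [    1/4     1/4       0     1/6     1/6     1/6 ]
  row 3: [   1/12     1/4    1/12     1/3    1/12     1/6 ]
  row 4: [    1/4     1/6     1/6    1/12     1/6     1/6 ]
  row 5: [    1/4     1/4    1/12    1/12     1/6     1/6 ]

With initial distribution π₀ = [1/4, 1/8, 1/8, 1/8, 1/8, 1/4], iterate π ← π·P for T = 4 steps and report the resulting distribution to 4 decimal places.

t=0: π = [0.2500, 0.1250, 0.1250, 0.1250, 0.1250, 0.2500]
t=1: π = [0.2083, 0.2188, 0.1042, 0.1667, 0.1250, 0.1771]
t=2: π = [0.2049, 0.2031, 0.1024, 0.1875, 0.1172, 0.1849]
t=3: π = [0.2017, 0.2064, 0.1016, 0.1897, 0.1170, 0.1836]
t=4: π = [0.2016, 0.2058, 0.1014, 0.1904, 0.1169, 0.1839]

π = [0.2016, 0.2058, 0.1014, 0.1904, 0.1169, 0.1839]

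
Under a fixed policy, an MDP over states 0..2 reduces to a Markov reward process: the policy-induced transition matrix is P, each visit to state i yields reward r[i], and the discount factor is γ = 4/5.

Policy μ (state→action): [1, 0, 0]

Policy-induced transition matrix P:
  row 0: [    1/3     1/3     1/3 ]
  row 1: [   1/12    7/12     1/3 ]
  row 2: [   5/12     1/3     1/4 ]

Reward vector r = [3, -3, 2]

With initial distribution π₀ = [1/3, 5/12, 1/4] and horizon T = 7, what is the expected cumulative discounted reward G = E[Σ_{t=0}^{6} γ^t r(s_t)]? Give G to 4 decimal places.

t=0: π = [0.3333, 0.4167, 0.2500], E[r] = 0.2500, γ^t·E[r] = 0.250000, running G = 0.250000
t=1: π = [0.2500, 0.4375, 0.3125], E[r] = 0.0625, γ^t·E[r] = 0.050000, running G = 0.300000
t=2: π = [0.2500, 0.4427, 0.3073], E[r] = 0.0365, γ^t·E[r] = 0.023333, running G = 0.323333
t=3: π = [0.2483, 0.4440, 0.3077], E[r] = 0.0282, γ^t·E[r] = 0.014444, running G = 0.337778
t=4: π = [0.2480, 0.4443, 0.3077], E[r] = 0.0263, γ^t·E[r] = 0.010770, running G = 0.348548
t=5: π = [0.2479, 0.4444, 0.3077], E[r] = 0.0258, γ^t·E[r] = 0.008455, running G = 0.357003
t=6: π = [0.2479, 0.4444, 0.3077], E[r] = 0.0257, γ^t·E[r] = 0.006732, running G = 0.363736

G = 0.3637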